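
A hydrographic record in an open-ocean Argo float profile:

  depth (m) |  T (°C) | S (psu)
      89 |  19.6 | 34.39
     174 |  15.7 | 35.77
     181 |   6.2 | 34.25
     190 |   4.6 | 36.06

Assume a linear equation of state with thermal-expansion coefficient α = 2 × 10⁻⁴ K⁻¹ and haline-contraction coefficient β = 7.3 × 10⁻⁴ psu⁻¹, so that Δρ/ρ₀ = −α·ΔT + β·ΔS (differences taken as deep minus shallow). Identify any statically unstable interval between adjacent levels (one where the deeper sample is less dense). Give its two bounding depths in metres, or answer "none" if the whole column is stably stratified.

none

Evaluate Δρ/ρ₀ = −αΔT + βΔS across each adjacent pair:
  89–174 m: −αΔT+βΔS = −(2 × 10⁻⁴)(-3.9)+(7.3 × 10⁻⁴)(+1.38) = 1.8 × 10⁻³ → stable
  174–181 m: −αΔT+βΔS = −(2 × 10⁻⁴)(-9.5)+(7.3 × 10⁻⁴)(-1.52) = 7.9 × 10⁻⁴ → stable
  181–190 m: −αΔT+βΔS = −(2 × 10⁻⁴)(-1.6)+(7.3 × 10⁻⁴)(+1.81) = 1.6 × 10⁻³ → stable
Every interval has Δρ > 0: the column is stably stratified throughout.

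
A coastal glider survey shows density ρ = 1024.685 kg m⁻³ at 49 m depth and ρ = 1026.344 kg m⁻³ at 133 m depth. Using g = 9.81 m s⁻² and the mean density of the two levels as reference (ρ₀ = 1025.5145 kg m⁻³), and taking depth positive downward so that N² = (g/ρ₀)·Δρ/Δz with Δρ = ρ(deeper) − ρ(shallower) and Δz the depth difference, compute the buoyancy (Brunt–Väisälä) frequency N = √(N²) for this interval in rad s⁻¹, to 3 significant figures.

0.0137 rad s⁻¹

Δρ = 1026.344 − 1024.685 = 1.659 kg m⁻³ over Δz = 133 − 49 = 84 m.
N² = (9.81/1025.5145) × (1.659/84) = 1.8893 × 10⁻⁴ s⁻².
N = √(1.8893 × 10⁻⁴) = 0.013745 rad s⁻¹ ≈ 0.0137 rad s⁻¹.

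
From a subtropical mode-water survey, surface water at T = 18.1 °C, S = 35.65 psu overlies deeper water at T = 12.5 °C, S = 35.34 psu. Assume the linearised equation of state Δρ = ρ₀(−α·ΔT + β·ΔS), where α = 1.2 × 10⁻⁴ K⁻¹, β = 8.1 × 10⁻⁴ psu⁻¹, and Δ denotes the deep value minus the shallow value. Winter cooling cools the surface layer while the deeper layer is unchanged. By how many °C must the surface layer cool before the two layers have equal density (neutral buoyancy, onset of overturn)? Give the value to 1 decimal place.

Neutral buoyancy requires Δρ = 0, i.e. −α(T_deep − T_surf′) + β(S_deep − S_surf) = 0.
T_surf′ = T_deep − (β/α)·ΔS = 12.5 − (8.1 × 10⁻⁴/1.2 × 10⁻⁴)·(-0.31) = 14.592 °C.
Cooling required: 18.1 − (14.592) = 3.508 °C.

3.5 °C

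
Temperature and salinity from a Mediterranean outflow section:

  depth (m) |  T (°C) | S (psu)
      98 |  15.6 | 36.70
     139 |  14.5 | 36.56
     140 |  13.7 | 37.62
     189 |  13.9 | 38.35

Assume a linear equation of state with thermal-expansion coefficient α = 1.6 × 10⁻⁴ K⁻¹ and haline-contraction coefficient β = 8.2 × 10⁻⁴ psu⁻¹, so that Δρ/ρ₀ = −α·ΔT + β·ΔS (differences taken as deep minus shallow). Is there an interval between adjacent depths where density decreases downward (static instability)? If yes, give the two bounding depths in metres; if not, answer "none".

Evaluate Δρ/ρ₀ = −αΔT + βΔS across each adjacent pair:
  98–139 m: −αΔT+βΔS = −(1.6 × 10⁻⁴)(-1.1)+(8.2 × 10⁻⁴)(-0.14) = 6.1 × 10⁻⁵ → stable
  139–140 m: −αΔT+βΔS = −(1.6 × 10⁻⁴)(-0.8)+(8.2 × 10⁻⁴)(+1.06) = 1.0 × 10⁻³ → stable
  140–189 m: −αΔT+βΔS = −(1.6 × 10⁻⁴)(+0.2)+(8.2 × 10⁻⁴)(+0.73) = 5.7 × 10⁻⁴ → stable
Every interval has Δρ > 0: the column is stably stratified throughout.

none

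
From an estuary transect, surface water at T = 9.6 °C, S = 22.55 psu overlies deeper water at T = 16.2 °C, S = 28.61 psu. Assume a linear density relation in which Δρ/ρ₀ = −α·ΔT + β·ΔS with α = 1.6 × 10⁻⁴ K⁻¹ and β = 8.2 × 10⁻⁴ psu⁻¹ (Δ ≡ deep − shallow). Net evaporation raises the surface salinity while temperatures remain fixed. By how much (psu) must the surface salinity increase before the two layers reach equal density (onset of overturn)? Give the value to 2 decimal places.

Neutral buoyancy requires −α(T_deep − T_surf) + β(S_deep − S_surf′) = 0.
S_surf′ = S_deep − (α/β)·ΔT = 28.61 − (1.6 × 10⁻⁴/8.2 × 10⁻⁴)·(+6.6) = 27.3222 psu.
Increase required: 27.3222 − 22.55 = 4.7722 psu.

4.77 psu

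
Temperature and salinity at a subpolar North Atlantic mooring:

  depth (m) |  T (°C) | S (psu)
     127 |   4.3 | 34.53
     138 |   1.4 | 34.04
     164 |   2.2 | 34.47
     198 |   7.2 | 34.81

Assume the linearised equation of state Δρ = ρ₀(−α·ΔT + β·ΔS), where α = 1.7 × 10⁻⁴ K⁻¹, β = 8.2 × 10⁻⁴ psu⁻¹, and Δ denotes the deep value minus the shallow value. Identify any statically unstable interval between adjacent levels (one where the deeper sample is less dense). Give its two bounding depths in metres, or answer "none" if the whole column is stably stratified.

Evaluate Δρ/ρ₀ = −αΔT + βΔS across each adjacent pair:
  127–138 m: −αΔT+βΔS = −(1.7 × 10⁻⁴)(-2.9)+(8.2 × 10⁻⁴)(-0.49) = 9.1 × 10⁻⁵ → stable
  138–164 m: −αΔT+βΔS = −(1.7 × 10⁻⁴)(+0.8)+(8.2 × 10⁻⁴)(+0.43) = 2.2 × 10⁻⁴ → stable
  164–198 m: −αΔT+βΔS = −(1.7 × 10⁻⁴)(+5.0)+(8.2 × 10⁻⁴)(+0.34) = -5.7 × 10⁻⁴ → UNSTABLE
The 164–198 m interval has Δρ < 0: lighter water underlies denser water.

164–198 m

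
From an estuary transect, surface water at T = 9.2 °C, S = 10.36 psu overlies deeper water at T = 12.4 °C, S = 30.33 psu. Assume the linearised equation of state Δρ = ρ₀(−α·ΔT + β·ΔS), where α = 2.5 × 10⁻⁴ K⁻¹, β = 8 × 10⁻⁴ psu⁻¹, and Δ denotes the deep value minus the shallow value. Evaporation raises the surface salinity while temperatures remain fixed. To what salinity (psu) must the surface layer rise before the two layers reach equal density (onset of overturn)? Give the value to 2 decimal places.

29.33 psu

Neutral buoyancy requires −α(T_deep − T_surf) + β(S_deep − S_surf′) = 0.
S_surf′ = S_deep − (α/β)·ΔT = 30.33 − (2.5 × 10⁻⁴/8 × 10⁻⁴)·(+3.2) = 29.3300 psu.
Increase required: 29.3300 − 10.36 = 18.9700 psu.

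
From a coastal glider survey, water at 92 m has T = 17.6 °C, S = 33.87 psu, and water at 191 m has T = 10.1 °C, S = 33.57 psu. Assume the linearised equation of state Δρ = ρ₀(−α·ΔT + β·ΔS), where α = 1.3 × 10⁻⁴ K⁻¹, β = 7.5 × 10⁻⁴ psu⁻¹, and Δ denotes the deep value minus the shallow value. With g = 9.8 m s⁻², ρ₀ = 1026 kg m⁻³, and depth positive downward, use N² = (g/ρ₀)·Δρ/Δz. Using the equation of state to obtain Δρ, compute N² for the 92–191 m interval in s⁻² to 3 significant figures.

ΔT = -7.5 K, ΔS = -0.30 psu (deep − shallow).
Δρ/ρ₀ = −αΔT + βΔS = 9.75 × 10⁻⁴ − 2.25 × 10⁻⁴ = 7.50 × 10⁻⁴, so Δρ ≈ 0.7695 kg m⁻³.
N² = (g/ρ₀)·Δρ/Δz = g·(Δρ/ρ₀)/Δz = 9.8 × 7.50 × 10⁻⁴ / 99 = 7.4242 × 10⁻⁵ s⁻² ≈ 7.42 × 10⁻⁵ s⁻².

7.42 × 10⁻⁵ s⁻²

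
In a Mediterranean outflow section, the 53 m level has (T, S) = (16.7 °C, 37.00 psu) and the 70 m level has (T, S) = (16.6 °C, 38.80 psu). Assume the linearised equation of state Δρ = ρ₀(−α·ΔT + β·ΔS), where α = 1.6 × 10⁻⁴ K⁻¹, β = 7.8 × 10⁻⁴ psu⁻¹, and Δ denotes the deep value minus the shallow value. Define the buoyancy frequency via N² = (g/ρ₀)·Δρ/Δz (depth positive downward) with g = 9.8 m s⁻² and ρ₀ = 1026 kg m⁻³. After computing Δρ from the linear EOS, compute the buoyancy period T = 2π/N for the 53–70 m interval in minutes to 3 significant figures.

3.66 min

ΔT = -0.1 K, ΔS = +1.80 psu (deep − shallow).
Δρ/ρ₀ = −αΔT + βΔS = 1.60 × 10⁻⁵ + 1.404 × 10⁻³ = 1.42 × 10⁻³, so Δρ ≈ 1.457 kg m⁻³.
N² = (g/ρ₀)·Δρ/Δz = g·(Δρ/ρ₀)/Δz = 9.8 × 1.42 × 10⁻³ / 17 = 8.1859 × 10⁻⁴ s⁻².
N = √(8.1859 × 10⁻⁴) = 0.028611 rad s⁻¹ → T = 2π/N = 219.61 s = 3.6602 min ≈ 3.66 min.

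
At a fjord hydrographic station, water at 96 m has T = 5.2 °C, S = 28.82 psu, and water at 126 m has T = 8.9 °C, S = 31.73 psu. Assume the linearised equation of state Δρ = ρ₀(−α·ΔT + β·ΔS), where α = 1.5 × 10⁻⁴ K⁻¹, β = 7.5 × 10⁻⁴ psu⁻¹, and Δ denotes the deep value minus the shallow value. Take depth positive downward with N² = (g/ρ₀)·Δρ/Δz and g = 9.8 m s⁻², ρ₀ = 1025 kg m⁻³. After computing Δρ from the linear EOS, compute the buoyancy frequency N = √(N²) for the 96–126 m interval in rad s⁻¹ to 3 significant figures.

0.0231 rad s⁻¹

ΔT = +3.7 K, ΔS = +2.91 psu (deep − shallow).
Δρ/ρ₀ = −αΔT + βΔS = -5.55 × 10⁻⁴ + 2.1825 × 10⁻³ = 1.6275 × 10⁻³, so Δρ ≈ 1.668 kg m⁻³.
N² = (g/ρ₀)·Δρ/Δz = g·(Δρ/ρ₀)/Δz = 9.8 × 1.6275 × 10⁻³ / 30 = 5.3165 × 10⁻⁴ s⁻².
N = √(5.3165 × 10⁻⁴) = 0.023058 rad s⁻¹ ≈ 0.0231 rad s⁻¹.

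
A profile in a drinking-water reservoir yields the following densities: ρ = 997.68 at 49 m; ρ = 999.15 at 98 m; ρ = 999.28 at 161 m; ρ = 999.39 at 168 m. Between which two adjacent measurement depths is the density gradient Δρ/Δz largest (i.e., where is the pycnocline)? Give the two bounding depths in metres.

49–98 m

Compute the density gradient over each adjacent pair:
  49–98 m: Δρ/Δz = 1.47/49 = 0.030 kg m⁻⁴
  98–161 m: Δρ/Δz = 0.13/63 = 2.1 × 10⁻³ kg m⁻⁴
  161–168 m: Δρ/Δz = 0.11/7 = 0.016 kg m⁻⁴
The largest gradient is in the 49–98 m interval — the pycnocline.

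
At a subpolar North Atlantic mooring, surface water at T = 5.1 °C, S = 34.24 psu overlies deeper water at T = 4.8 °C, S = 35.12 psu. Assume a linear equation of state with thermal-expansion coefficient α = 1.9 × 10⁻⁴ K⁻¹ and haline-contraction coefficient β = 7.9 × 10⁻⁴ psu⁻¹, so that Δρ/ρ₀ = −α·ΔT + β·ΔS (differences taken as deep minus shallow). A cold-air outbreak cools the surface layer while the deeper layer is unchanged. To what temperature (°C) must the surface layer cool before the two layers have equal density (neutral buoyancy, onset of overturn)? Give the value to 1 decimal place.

Neutral buoyancy requires Δρ = 0, i.e. −α(T_deep − T_surf′) + β(S_deep − S_surf) = 0.
T_surf′ = T_deep − (β/α)·ΔS = 4.8 − (7.9 × 10⁻⁴/1.9 × 10⁻⁴)·(+0.88) = 1.141 °C.
Cooling required: 5.1 − (1.141) = 3.959 °C.

1.1 °C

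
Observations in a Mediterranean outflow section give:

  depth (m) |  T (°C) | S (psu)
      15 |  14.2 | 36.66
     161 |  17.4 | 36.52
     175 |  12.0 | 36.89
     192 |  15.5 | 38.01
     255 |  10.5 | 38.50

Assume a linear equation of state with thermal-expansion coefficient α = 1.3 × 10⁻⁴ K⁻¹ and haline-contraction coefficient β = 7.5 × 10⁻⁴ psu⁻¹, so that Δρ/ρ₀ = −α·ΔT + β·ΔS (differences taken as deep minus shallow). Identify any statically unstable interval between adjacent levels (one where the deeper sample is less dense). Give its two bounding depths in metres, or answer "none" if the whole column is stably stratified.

Evaluate Δρ/ρ₀ = −αΔT + βΔS across each adjacent pair:
  15–161 m: −αΔT+βΔS = −(1.3 × 10⁻⁴)(+3.2)+(7.5 × 10⁻⁴)(-0.14) = -5.2 × 10⁻⁴ → UNSTABLE
  161–175 m: −αΔT+βΔS = −(1.3 × 10⁻⁴)(-5.4)+(7.5 × 10⁻⁴)(+0.37) = 9.8 × 10⁻⁴ → stable
  175–192 m: −αΔT+βΔS = −(1.3 × 10⁻⁴)(+3.5)+(7.5 × 10⁻⁴)(+1.12) = 3.9 × 10⁻⁴ → stable
  192–255 m: −αΔT+βΔS = −(1.3 × 10⁻⁴)(-5.0)+(7.5 × 10⁻⁴)(+0.49) = 1.0 × 10⁻³ → stable
The 15–161 m interval has Δρ < 0: lighter water underlies denser water.

15–161 m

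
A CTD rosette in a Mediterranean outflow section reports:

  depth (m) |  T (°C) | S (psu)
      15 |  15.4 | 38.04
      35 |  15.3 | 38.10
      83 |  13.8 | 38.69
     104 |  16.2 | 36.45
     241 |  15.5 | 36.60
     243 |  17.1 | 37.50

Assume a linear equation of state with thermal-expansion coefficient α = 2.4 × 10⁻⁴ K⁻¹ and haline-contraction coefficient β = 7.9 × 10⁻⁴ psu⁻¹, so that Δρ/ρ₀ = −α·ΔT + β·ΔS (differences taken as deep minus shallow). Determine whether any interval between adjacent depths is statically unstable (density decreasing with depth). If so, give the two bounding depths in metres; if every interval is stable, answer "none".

83–104 m

Evaluate Δρ/ρ₀ = −αΔT + βΔS across each adjacent pair:
  15–35 m: −αΔT+βΔS = −(2.4 × 10⁻⁴)(-0.1)+(7.9 × 10⁻⁴)(+0.06) = 7.1 × 10⁻⁵ → stable
  35–83 m: −αΔT+βΔS = −(2.4 × 10⁻⁴)(-1.5)+(7.9 × 10⁻⁴)(+0.59) = 8.3 × 10⁻⁴ → stable
  83–104 m: −αΔT+βΔS = −(2.4 × 10⁻⁴)(+2.4)+(7.9 × 10⁻⁴)(-2.24) = -2.3 × 10⁻³ → UNSTABLE
  104–241 m: −αΔT+βΔS = −(2.4 × 10⁻⁴)(-0.7)+(7.9 × 10⁻⁴)(+0.15) = 2.9 × 10⁻⁴ → stable
  241–243 m: −αΔT+βΔS = −(2.4 × 10⁻⁴)(+1.6)+(7.9 × 10⁻⁴)(+0.90) = 3.3 × 10⁻⁴ → stable
The 83–104 m interval has Δρ < 0: lighter water underlies denser water.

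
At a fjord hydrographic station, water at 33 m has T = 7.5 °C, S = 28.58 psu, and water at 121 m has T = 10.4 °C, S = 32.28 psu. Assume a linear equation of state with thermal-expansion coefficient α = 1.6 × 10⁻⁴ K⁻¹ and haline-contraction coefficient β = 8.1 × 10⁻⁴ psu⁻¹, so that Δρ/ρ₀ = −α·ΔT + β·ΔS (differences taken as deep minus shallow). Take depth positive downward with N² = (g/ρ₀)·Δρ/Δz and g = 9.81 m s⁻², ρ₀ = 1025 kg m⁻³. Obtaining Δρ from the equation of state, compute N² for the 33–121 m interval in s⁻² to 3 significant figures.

ΔT = +2.9 K, ΔS = +3.70 psu (deep − shallow).
Δρ/ρ₀ = −αΔT + βΔS = -4.64 × 10⁻⁴ + 2.997 × 10⁻³ = 2.533 × 10⁻³, so Δρ ≈ 2.596 kg m⁻³.
N² = (g/ρ₀)·Δρ/Δz = g·(Δρ/ρ₀)/Δz = 9.81 × 2.533 × 10⁻³ / 88 = 2.8237 × 10⁻⁴ s⁻² ≈ 2.82 × 10⁻⁴ s⁻².

2.82 × 10⁻⁴ s⁻²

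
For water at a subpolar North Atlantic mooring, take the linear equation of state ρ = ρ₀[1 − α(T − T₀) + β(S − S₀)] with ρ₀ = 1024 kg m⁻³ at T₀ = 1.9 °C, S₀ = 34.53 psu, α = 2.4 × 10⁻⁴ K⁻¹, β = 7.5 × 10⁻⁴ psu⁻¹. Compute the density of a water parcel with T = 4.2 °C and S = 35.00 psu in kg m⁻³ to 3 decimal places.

T − T₀ = +2.3 K, S − S₀ = +0.47 psu.
Bracket = 1 − α·(+2.3) + β·(+0.47) = 1 + (-1.995 × 10⁻⁴) = 0.9998005.
ρ = 1024 × 0.9998005 = 1023.796 kg m⁻³.

1023.796 kg m⁻³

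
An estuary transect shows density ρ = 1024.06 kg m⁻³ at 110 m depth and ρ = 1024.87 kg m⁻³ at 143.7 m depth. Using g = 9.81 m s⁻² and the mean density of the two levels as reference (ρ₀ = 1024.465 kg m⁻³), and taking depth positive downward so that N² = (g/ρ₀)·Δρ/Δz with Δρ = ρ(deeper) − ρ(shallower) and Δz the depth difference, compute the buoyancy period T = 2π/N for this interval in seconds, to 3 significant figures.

414 s

Δρ = 1024.87 − 1024.06 = 0.81 kg m⁻³ over Δz = 143.7 − 110 = 33.7 m.
N² = (9.81/1024.465) × (0.81/33.7) = 2.3016 × 10⁻⁴ s⁻².
N = √(2.3016 × 10⁻⁴) = 0.015171 rad s⁻¹, so T = 2π/N = 414.16 s ≈ 414 s.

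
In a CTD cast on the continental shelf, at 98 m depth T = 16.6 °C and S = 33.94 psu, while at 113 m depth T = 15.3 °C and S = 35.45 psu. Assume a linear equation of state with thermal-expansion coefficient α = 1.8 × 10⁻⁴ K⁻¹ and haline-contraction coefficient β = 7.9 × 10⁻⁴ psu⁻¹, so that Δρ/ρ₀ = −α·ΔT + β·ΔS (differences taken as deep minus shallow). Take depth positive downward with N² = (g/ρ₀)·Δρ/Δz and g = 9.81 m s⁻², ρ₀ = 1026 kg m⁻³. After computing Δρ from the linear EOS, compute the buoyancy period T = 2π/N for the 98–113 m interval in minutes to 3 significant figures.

ΔT = -1.3 K, ΔS = +1.51 psu (deep − shallow).
Δρ/ρ₀ = −αΔT + βΔS = 2.34 × 10⁻⁴ + 1.1929 × 10⁻³ = 1.4269 × 10⁻³, so Δρ ≈ 1.464 kg m⁻³.
N² = (g/ρ₀)·Δρ/Δz = g·(Δρ/ρ₀)/Δz = 9.81 × 1.4269 × 10⁻³ / 15 = 9.3319 × 10⁻⁴ s⁻².
N = √(9.3319 × 10⁻⁴) = 0.030548 rad s⁻¹ → T = 2π/N = 205.68 s = 3.4280 min ≈ 3.43 min.

3.43 min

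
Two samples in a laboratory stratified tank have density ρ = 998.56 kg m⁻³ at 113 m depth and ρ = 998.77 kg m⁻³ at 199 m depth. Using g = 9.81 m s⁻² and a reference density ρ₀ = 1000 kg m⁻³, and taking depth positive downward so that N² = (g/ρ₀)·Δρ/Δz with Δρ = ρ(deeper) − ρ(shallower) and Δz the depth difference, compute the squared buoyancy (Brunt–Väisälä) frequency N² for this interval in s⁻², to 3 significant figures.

2.40 × 10⁻⁵ s⁻²

Δρ = 998.77 − 998.56 = 0.21 kg m⁻³ over Δz = 199 − 113 = 86 m.
N² = (9.81/1000) × (0.21/86) = 2.3955 × 10⁻⁵ s⁻² ≈ 2.40 × 10⁻⁵ s⁻².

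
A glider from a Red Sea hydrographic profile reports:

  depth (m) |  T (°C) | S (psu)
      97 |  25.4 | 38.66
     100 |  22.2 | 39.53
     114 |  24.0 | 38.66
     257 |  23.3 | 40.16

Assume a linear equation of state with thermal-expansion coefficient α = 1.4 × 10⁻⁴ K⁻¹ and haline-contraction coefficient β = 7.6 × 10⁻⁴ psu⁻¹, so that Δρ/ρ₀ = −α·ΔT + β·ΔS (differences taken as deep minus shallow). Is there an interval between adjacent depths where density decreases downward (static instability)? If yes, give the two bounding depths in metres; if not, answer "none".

100–114 m

Evaluate Δρ/ρ₀ = −αΔT + βΔS across each adjacent pair:
  97–100 m: −αΔT+βΔS = −(1.4 × 10⁻⁴)(-3.2)+(7.6 × 10⁻⁴)(+0.87) = 1.1 × 10⁻³ → stable
  100–114 m: −αΔT+βΔS = −(1.4 × 10⁻⁴)(+1.8)+(7.6 × 10⁻⁴)(-0.87) = -9.1 × 10⁻⁴ → UNSTABLE
  114–257 m: −αΔT+βΔS = −(1.4 × 10⁻⁴)(-0.7)+(7.6 × 10⁻⁴)(+1.50) = 1.2 × 10⁻³ → stable
The 100–114 m interval has Δρ < 0: lighter water underlies denser water.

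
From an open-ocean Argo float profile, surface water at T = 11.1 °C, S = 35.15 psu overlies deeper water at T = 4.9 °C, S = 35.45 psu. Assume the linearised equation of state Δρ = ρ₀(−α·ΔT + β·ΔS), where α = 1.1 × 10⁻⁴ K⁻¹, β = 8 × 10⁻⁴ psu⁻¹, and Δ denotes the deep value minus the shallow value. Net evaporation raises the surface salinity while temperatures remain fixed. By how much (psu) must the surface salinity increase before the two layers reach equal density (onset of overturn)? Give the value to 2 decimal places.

Neutral buoyancy requires −α(T_deep − T_surf) + β(S_deep − S_surf′) = 0.
S_surf′ = S_deep − (α/β)·ΔT = 35.45 − (1.1 × 10⁻⁴/8 × 10⁻⁴)·(-6.2) = 36.3025 psu.
Increase required: 36.3025 − 35.15 = 1.1525 psu.

1.15 psu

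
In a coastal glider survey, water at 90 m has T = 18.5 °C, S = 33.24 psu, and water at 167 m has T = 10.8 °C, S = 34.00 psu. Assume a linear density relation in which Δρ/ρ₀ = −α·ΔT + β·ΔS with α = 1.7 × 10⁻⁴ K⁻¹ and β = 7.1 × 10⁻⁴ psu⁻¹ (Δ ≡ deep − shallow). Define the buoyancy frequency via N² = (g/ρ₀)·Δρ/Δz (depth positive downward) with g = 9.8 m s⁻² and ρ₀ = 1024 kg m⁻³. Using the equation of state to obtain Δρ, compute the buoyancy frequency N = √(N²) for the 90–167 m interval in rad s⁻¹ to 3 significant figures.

ΔT = -7.7 K, ΔS = +0.76 psu (deep − shallow).
Δρ/ρ₀ = −αΔT + βΔS = 1.309 × 10⁻³ + 5.396 × 10⁻⁴ = 1.8486 × 10⁻³, so Δρ ≈ 1.893 kg m⁻³.
N² = (g/ρ₀)·Δρ/Δz = g·(Δρ/ρ₀)/Δz = 9.8 × 1.8486 × 10⁻³ / 77 = 2.3528 × 10⁻⁴ s⁻².
N = √(2.3528 × 10⁻⁴) = 0.015339 rad s⁻¹ ≈ 0.0153 rad s⁻¹.

0.0153 rad s⁻¹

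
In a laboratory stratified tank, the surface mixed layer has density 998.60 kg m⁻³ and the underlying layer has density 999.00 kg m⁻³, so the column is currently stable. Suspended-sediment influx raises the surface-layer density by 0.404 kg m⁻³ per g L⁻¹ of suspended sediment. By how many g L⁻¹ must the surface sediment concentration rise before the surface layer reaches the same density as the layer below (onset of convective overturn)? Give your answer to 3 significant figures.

Density deficit of the surface layer: 999.00 − 998.60 = 0.4 kg m⁻³.
Required change = 0.4 / 0.404 = 0.990 g L⁻¹.

0.990 g L⁻¹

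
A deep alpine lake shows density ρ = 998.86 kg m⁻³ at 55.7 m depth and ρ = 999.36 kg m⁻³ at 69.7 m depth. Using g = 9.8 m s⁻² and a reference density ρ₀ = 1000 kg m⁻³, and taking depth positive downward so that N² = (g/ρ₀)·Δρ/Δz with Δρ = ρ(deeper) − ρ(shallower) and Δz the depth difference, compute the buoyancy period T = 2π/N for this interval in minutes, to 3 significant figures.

5.60 min

Δρ = 999.36 − 998.86 = 0.50 kg m⁻³ over Δz = 69.7 − 55.7 = 14 m.
N² = (9.8/1000) × (0.50/14) = 3.5000 × 10⁻⁴ s⁻².
N = √(3.5000 × 10⁻⁴) = 0.018708 rad s⁻¹, so T = 2π/N = 335.86 s = 5.5977 min ≈ 5.60 min.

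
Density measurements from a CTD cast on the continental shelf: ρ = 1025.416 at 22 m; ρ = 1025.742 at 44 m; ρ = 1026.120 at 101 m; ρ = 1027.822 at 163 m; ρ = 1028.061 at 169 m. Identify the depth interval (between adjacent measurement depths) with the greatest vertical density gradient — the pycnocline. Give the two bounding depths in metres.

163–169 m

Compute the density gradient over each adjacent pair:
  22–44 m: Δρ/Δz = 0.326/22 = 0.015 kg m⁻⁴
  44–101 m: Δρ/Δz = 0.378/57 = 6.6 × 10⁻³ kg m⁻⁴
  101–163 m: Δρ/Δz = 1.702/62 = 0.027 kg m⁻⁴
  163–169 m: Δρ/Δz = 0.239/6 = 0.040 kg m⁻⁴
The largest gradient is in the 163–169 m interval — the pycnocline.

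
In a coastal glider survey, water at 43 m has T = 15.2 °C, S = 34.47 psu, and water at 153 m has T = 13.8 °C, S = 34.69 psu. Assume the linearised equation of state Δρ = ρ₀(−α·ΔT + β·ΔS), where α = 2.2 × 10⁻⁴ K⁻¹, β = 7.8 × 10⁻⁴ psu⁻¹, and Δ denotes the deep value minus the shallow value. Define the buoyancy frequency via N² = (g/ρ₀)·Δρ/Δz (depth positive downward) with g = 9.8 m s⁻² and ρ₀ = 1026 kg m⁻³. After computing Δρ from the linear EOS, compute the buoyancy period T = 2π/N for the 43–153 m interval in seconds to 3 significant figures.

961 s

ΔT = -1.4 K, ΔS = +0.22 psu (deep − shallow).
Δρ/ρ₀ = −αΔT + βΔS = 3.08 × 10⁻⁴ + 1.716 × 10⁻⁴ = 4.796 × 10⁻⁴, so Δρ ≈ 0.4921 kg m⁻³.
N² = (g/ρ₀)·Δρ/Δz = g·(Δρ/ρ₀)/Δz = 9.8 × 4.796 × 10⁻⁴ / 110 = 4.2728 × 10⁻⁵ s⁻².
N = √(4.2728 × 10⁻⁵) = 6.5367 × 10⁻³ rad s⁻¹ → T = 2π/N = 961.22 s ≈ 961 s.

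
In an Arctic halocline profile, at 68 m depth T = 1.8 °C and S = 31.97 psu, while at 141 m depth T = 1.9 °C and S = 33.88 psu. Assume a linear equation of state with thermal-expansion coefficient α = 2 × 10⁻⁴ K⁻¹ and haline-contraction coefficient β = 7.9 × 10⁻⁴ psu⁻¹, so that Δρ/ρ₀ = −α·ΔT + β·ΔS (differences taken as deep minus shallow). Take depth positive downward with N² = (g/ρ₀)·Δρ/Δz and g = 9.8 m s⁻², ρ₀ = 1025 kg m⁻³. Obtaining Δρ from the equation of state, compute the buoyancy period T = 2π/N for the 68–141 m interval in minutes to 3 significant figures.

7.41 min

ΔT = +0.1 K, ΔS = +1.91 psu (deep − shallow).
Δρ/ρ₀ = −αΔT + βΔS = -2.00 × 10⁻⁵ + 1.5089 × 10⁻³ = 1.4889 × 10⁻³, so Δρ ≈ 1.526 kg m⁻³.
N² = (g/ρ₀)·Δρ/Δz = g·(Δρ/ρ₀)/Δz = 9.8 × 1.4889 × 10⁻³ / 73 = 1.9988 × 10⁻⁴ s⁻².
N = √(1.9988 × 10⁻⁴) = 0.014138 rad s⁻¹ → T = 2π/N = 444.42 s = 7.4070 min ≈ 7.41 min.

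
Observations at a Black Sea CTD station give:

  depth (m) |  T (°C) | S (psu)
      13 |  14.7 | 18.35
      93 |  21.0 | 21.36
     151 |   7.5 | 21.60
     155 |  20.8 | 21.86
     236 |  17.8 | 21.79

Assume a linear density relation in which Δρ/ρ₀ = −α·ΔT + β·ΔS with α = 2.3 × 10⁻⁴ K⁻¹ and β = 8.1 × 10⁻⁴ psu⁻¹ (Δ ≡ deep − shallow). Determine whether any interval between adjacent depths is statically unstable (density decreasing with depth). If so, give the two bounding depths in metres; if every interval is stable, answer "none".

151–155 m

Evaluate Δρ/ρ₀ = −αΔT + βΔS across each adjacent pair:
  13–93 m: −αΔT+βΔS = −(2.3 × 10⁻⁴)(+6.3)+(8.1 × 10⁻⁴)(+3.01) = 9.9 × 10⁻⁴ → stable
  93–151 m: −αΔT+βΔS = −(2.3 × 10⁻⁴)(-13.5)+(8.1 × 10⁻⁴)(+0.24) = 3.3 × 10⁻³ → stable
  151–155 m: −αΔT+βΔS = −(2.3 × 10⁻⁴)(+13.3)+(8.1 × 10⁻⁴)(+0.26) = -2.8 × 10⁻³ → UNSTABLE
  155–236 m: −αΔT+βΔS = −(2.3 × 10⁻⁴)(-3.0)+(8.1 × 10⁻⁴)(-0.07) = 6.3 × 10⁻⁴ → stable
The 151–155 m interval has Δρ < 0: lighter water underlies denser water.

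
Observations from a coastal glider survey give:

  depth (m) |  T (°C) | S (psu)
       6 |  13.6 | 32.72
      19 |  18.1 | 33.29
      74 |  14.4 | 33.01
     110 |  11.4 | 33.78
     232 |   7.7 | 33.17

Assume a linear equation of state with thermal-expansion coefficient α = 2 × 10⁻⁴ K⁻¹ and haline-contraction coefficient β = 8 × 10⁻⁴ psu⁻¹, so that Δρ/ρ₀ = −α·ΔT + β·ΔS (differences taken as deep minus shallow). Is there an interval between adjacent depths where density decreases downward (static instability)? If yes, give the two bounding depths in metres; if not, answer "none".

6–19 m

Evaluate Δρ/ρ₀ = −αΔT + βΔS across each adjacent pair:
  6–19 m: −αΔT+βΔS = −(2 × 10⁻⁴)(+4.5)+(8 × 10⁻⁴)(+0.57) = -4.4 × 10⁻⁴ → UNSTABLE
  19–74 m: −αΔT+βΔS = −(2 × 10⁻⁴)(-3.7)+(8 × 10⁻⁴)(-0.28) = 5.2 × 10⁻⁴ → stable
  74–110 m: −αΔT+βΔS = −(2 × 10⁻⁴)(-3.0)+(8 × 10⁻⁴)(+0.77) = 1.2 × 10⁻³ → stable
  110–232 m: −αΔT+βΔS = −(2 × 10⁻⁴)(-3.7)+(8 × 10⁻⁴)(-0.61) = 2.5 × 10⁻⁴ → stable
The 6–19 m interval has Δρ < 0: lighter water underlies denser water.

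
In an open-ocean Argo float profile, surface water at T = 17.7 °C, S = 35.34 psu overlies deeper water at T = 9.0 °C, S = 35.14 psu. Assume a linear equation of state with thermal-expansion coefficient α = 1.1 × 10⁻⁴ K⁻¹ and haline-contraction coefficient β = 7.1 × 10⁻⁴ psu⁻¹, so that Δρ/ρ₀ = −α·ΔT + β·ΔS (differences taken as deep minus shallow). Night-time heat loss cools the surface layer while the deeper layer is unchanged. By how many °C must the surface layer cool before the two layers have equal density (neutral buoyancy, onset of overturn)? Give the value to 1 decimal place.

Neutral buoyancy requires Δρ = 0, i.e. −α(T_deep − T_surf′) + β(S_deep − S_surf) = 0.
T_surf′ = T_deep − (β/α)·ΔS = 9.0 − (7.1 × 10⁻⁴/1.1 × 10⁻⁴)·(-0.20) = 10.291 °C.
Cooling required: 17.7 − (10.291) = 7.409 °C.

7.4 °C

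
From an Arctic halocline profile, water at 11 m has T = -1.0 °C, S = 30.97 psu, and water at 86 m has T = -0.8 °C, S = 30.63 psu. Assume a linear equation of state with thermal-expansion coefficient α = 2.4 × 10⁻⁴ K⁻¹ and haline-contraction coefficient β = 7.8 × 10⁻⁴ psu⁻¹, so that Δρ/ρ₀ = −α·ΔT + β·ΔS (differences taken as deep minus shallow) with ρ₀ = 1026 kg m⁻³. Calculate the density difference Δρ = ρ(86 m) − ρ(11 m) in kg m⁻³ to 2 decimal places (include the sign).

-0.32 kg m⁻³

ΔT = +0.2 K, ΔS = -0.34 psu (deep − shallow).
Δρ/ρ₀ = −(2.4 × 10⁻⁴)(+0.2) + (7.8 × 10⁻⁴)(-0.34) = -3.132 × 10⁻⁴.
Δρ = 1026 × (-3.132 × 10⁻⁴) = -0.32 kg m⁻³.
Negative Δρ: lighter below, statically unstable.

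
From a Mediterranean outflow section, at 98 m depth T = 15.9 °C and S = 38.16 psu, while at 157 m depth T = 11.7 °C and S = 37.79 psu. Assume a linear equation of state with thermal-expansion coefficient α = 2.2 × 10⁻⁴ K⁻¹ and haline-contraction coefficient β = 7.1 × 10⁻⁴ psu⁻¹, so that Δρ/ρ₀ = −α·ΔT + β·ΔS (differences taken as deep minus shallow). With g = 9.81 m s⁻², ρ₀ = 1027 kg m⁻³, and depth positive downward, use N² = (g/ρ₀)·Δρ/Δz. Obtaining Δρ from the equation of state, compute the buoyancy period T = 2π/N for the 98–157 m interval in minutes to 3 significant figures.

9.99 min

ΔT = -4.2 K, ΔS = -0.37 psu (deep − shallow).
Δρ/ρ₀ = −αΔT + βΔS = 9.24 × 10⁻⁴ − 2.627 × 10⁻⁴ = 6.613 × 10⁻⁴, so Δρ ≈ 0.6792 kg m⁻³.
N² = (g/ρ₀)·Δρ/Δz = g·(Δρ/ρ₀)/Δz = 9.81 × 6.613 × 10⁻⁴ / 59 = 1.0996 × 10⁻⁴ s⁻².
N = √(1.0996 × 10⁻⁴) = 0.010486 rad s⁻¹ → T = 2π/N = 599.20 s = 9.9867 min ≈ 9.99 min.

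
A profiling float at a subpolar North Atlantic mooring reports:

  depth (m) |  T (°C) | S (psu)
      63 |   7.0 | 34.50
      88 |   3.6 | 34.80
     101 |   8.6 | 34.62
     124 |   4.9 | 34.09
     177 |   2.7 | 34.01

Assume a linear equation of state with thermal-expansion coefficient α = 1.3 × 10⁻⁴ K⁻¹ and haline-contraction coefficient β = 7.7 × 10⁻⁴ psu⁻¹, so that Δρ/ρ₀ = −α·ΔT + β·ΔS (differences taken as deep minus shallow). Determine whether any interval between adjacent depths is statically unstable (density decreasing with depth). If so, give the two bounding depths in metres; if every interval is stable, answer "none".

88–101 m

Evaluate Δρ/ρ₀ = −αΔT + βΔS across each adjacent pair:
  63–88 m: −αΔT+βΔS = −(1.3 × 10⁻⁴)(-3.4)+(7.7 × 10⁻⁴)(+0.30) = 6.7 × 10⁻⁴ → stable
  88–101 m: −αΔT+βΔS = −(1.3 × 10⁻⁴)(+5.0)+(7.7 × 10⁻⁴)(-0.18) = -7.9 × 10⁻⁴ → UNSTABLE
  101–124 m: −αΔT+βΔS = −(1.3 × 10⁻⁴)(-3.7)+(7.7 × 10⁻⁴)(-0.53) = 7.3 × 10⁻⁵ → stable
  124–177 m: −αΔT+βΔS = −(1.3 × 10⁻⁴)(-2.2)+(7.7 × 10⁻⁴)(-0.08) = 2.2 × 10⁻⁴ → stable
The 88–101 m interval has Δρ < 0: lighter water underlies denser water.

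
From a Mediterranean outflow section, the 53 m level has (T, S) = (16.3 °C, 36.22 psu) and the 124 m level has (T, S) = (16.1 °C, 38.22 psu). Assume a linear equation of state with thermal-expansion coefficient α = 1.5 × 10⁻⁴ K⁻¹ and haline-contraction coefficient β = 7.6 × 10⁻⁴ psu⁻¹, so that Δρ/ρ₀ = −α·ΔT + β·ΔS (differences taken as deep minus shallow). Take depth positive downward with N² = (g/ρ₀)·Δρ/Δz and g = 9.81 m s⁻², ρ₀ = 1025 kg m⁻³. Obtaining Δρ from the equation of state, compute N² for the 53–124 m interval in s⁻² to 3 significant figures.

2.14 × 10⁻⁴ s⁻²

ΔT = -0.2 K, ΔS = +2.00 psu (deep − shallow).
Δρ/ρ₀ = −αΔT + βΔS = 3.00 × 10⁻⁵ + 1.52 × 10⁻³ = 1.55 × 10⁻³, so Δρ ≈ 1.589 kg m⁻³.
N² = (g/ρ₀)·Δρ/Δz = g·(Δρ/ρ₀)/Δz = 9.81 × 1.55 × 10⁻³ / 71 = 2.1416 × 10⁻⁴ s⁻² ≈ 2.14 × 10⁻⁴ s⁻².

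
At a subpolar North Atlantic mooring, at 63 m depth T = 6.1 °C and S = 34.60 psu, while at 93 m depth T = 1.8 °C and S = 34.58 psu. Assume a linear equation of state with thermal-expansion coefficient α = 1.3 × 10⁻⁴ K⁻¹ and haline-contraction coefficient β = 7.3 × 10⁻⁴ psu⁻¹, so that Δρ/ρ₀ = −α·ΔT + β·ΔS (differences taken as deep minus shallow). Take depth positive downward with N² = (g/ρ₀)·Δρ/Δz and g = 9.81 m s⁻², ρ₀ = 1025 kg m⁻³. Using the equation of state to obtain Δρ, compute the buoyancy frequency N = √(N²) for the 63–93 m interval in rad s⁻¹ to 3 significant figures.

ΔT = -4.3 K, ΔS = -0.02 psu (deep − shallow).
Δρ/ρ₀ = −αΔT + βΔS = 5.59 × 10⁻⁴ − 1.46 × 10⁻⁵ = 5.444 × 10⁻⁴, so Δρ ≈ 0.5580 kg m⁻³.
N² = (g/ρ₀)·Δρ/Δz = g·(Δρ/ρ₀)/Δz = 9.81 × 5.444 × 10⁻⁴ / 30 = 1.7802 × 10⁻⁴ s⁻².
N = √(1.7802 × 10⁻⁴) = 0.013342 rad s⁻¹ ≈ 0.0133 rad s⁻¹.

0.0133 rad s⁻¹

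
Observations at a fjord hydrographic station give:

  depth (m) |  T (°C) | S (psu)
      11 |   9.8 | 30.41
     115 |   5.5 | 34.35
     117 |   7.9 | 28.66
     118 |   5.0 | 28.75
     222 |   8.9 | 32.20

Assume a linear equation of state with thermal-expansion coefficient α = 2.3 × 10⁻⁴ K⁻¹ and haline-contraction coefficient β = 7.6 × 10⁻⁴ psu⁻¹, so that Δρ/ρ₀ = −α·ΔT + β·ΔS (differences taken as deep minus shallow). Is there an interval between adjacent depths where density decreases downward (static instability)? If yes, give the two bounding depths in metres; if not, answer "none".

Evaluate Δρ/ρ₀ = −αΔT + βΔS across each adjacent pair:
  11–115 m: −αΔT+βΔS = −(2.3 × 10⁻⁴)(-4.3)+(7.6 × 10⁻⁴)(+3.94) = 4.0 × 10⁻³ → stable
  115–117 m: −αΔT+βΔS = −(2.3 × 10⁻⁴)(+2.4)+(7.6 × 10⁻⁴)(-5.69) = -4.9 × 10⁻³ → UNSTABLE
  117–118 m: −αΔT+βΔS = −(2.3 × 10⁻⁴)(-2.9)+(7.6 × 10⁻⁴)(+0.09) = 7.4 × 10⁻⁴ → stable
  118–222 m: −αΔT+βΔS = −(2.3 × 10⁻⁴)(+3.9)+(7.6 × 10⁻⁴)(+3.45) = 1.7 × 10⁻³ → stable
The 115–117 m interval has Δρ < 0: lighter water underlies denser water.

115–117 m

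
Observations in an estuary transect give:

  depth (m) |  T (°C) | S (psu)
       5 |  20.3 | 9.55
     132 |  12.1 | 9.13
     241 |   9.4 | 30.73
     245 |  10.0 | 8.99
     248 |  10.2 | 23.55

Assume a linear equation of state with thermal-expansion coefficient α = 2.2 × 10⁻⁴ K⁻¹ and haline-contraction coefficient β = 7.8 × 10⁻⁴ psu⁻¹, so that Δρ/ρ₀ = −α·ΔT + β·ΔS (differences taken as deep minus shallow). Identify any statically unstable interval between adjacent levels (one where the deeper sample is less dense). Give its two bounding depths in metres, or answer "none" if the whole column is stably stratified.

Evaluate Δρ/ρ₀ = −αΔT + βΔS across each adjacent pair:
  5–132 m: −αΔT+βΔS = −(2.2 × 10⁻⁴)(-8.2)+(7.8 × 10⁻⁴)(-0.42) = 1.5 × 10⁻³ → stable
  132–241 m: −αΔT+βΔS = −(2.2 × 10⁻⁴)(-2.7)+(7.8 × 10⁻⁴)(+21.60) = 0.017 → stable
  241–245 m: −αΔT+βΔS = −(2.2 × 10⁻⁴)(+0.6)+(7.8 × 10⁻⁴)(-21.74) = -0.017 → UNSTABLE
  245–248 m: −αΔT+βΔS = −(2.2 × 10⁻⁴)(+0.2)+(7.8 × 10⁻⁴)(+14.56) = 0.011 → stable
The 241–245 m interval has Δρ < 0: lighter water underlies denser water.

241–245 m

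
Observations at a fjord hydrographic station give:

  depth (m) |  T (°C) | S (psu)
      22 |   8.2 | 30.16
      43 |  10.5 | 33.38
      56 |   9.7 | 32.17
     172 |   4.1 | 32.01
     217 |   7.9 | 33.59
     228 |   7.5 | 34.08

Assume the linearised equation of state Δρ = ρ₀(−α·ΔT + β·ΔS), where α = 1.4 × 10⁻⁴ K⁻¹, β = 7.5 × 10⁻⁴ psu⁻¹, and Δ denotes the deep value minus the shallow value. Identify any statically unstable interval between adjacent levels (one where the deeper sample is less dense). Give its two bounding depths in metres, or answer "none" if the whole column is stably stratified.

Evaluate Δρ/ρ₀ = −αΔT + βΔS across each adjacent pair:
  22–43 m: −αΔT+βΔS = −(1.4 × 10⁻⁴)(+2.3)+(7.5 × 10⁻⁴)(+3.22) = 2.1 × 10⁻³ → stable
  43–56 m: −αΔT+βΔS = −(1.4 × 10⁻⁴)(-0.8)+(7.5 × 10⁻⁴)(-1.21) = -8.0 × 10⁻⁴ → UNSTABLE
  56–172 m: −αΔT+βΔS = −(1.4 × 10⁻⁴)(-5.6)+(7.5 × 10⁻⁴)(-0.16) = 6.6 × 10⁻⁴ → stable
  172–217 m: −αΔT+βΔS = −(1.4 × 10⁻⁴)(+3.8)+(7.5 × 10⁻⁴)(+1.58) = 6.5 × 10⁻⁴ → stable
  217–228 m: −αΔT+βΔS = −(1.4 × 10⁻⁴)(-0.4)+(7.5 × 10⁻⁴)(+0.49) = 4.2 × 10⁻⁴ → stable
The 43–56 m interval has Δρ < 0: lighter water underlies denser water.

43–56 m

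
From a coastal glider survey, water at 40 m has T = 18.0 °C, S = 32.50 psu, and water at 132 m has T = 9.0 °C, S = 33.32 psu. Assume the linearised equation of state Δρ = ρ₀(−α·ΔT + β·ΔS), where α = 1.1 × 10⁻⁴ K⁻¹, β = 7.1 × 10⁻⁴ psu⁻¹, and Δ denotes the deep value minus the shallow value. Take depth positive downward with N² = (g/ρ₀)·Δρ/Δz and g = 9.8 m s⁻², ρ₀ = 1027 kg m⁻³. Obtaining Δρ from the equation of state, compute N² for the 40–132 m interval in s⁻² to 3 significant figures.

1.67 × 10⁻⁴ s⁻²

ΔT = -9.0 K, ΔS = +0.82 psu (deep − shallow).
Δρ/ρ₀ = −αΔT + βΔS = 9.90 × 10⁻⁴ + 5.822 × 10⁻⁴ = 1.5722 × 10⁻³, so Δρ ≈ 1.615 kg m⁻³.
N² = (g/ρ₀)·Δρ/Δz = g·(Δρ/ρ₀)/Δz = 9.8 × 1.5722 × 10⁻³ / 92 = 1.6747 × 10⁻⁴ s⁻² ≈ 1.67 × 10⁻⁴ s⁻².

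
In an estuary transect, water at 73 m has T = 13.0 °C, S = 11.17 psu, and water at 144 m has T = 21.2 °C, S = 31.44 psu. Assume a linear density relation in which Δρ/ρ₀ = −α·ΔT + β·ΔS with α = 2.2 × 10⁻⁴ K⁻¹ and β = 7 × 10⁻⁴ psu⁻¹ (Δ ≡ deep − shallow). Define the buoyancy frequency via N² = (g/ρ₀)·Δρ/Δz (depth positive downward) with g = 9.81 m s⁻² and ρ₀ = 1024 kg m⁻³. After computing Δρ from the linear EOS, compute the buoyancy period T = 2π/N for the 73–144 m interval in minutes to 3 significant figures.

2.53 min

ΔT = +8.2 K, ΔS = +20.27 psu (deep − shallow).
Δρ/ρ₀ = −αΔT + βΔS = -1.804 × 10⁻³ + 0.014189 = 0.012385, so Δρ ≈ 12.68 kg m⁻³.
N² = (g/ρ₀)·Δρ/Δz = g·(Δρ/ρ₀)/Δz = 9.81 × 0.012385 / 71 = 1.7112 × 10⁻³ s⁻².
N = √(1.7112 × 10⁻³) = 0.041367 rad s⁻¹ → T = 2π/N = 151.89 s = 2.5315 min ≈ 2.53 min.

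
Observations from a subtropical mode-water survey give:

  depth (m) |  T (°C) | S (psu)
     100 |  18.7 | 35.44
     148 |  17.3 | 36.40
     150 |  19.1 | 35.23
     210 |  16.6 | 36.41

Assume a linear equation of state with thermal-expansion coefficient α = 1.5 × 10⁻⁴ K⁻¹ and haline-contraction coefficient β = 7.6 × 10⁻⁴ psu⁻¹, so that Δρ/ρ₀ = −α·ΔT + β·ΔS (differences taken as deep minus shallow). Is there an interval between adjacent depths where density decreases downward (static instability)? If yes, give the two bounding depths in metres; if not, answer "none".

148–150 m

Evaluate Δρ/ρ₀ = −αΔT + βΔS across each adjacent pair:
  100–148 m: −αΔT+βΔS = −(1.5 × 10⁻⁴)(-1.4)+(7.6 × 10⁻⁴)(+0.96) = 9.4 × 10⁻⁴ → stable
  148–150 m: −αΔT+βΔS = −(1.5 × 10⁻⁴)(+1.8)+(7.6 × 10⁻⁴)(-1.17) = -1.2 × 10⁻³ → UNSTABLE
  150–210 m: −αΔT+βΔS = −(1.5 × 10⁻⁴)(-2.5)+(7.6 × 10⁻⁴)(+1.18) = 1.3 × 10⁻³ → stable
The 148–150 m interval has Δρ < 0: lighter water underlies denser water.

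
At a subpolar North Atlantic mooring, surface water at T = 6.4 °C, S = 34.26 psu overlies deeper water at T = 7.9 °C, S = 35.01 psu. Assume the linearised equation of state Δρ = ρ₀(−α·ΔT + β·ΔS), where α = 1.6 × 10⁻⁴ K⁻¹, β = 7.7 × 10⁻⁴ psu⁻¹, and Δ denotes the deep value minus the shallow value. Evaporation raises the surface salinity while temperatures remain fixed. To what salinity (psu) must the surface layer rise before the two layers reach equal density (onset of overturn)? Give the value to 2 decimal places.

34.70 psu

Neutral buoyancy requires −α(T_deep − T_surf) + β(S_deep − S_surf′) = 0.
S_surf′ = S_deep − (α/β)·ΔT = 35.01 − (1.6 × 10⁻⁴/7.7 × 10⁻⁴)·(+1.5) = 34.6983 psu.
Increase required: 34.6983 − 34.26 = 0.4383 psu.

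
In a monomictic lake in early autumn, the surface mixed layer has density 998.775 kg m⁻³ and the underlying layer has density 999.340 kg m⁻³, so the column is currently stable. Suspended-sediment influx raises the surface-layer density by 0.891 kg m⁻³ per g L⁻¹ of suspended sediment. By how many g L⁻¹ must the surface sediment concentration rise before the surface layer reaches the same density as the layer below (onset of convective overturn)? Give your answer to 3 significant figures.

0.634 g L⁻¹

Density deficit of the surface layer: 999.340 − 998.775 = 0.565 kg m⁻³.
Required change = 0.565 / 0.891 = 0.634 g L⁻¹.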